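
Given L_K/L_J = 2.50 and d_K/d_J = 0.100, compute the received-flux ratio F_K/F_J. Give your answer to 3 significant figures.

250

F = L/(4πd²), so F_K/F_J = (L_K/L_J) / (d_K/d_J)²
= 2.50 / (0.100)² = 2.50 / 0.01000 = 250.0.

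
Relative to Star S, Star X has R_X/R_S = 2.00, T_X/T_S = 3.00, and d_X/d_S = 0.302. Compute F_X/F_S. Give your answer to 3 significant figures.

3.55×10^3

L_X/L_S = (R_X/R_S)²(T_X/T_S)⁴ = (2.00)² × (3.00)⁴ = 324.0.
F_X/F_S = (L_X/L_S)/(d_X/d_S)² = 324.0 / (0.302)² = 3552.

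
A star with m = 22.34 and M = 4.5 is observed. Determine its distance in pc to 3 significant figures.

3.70×10^4 pc

m − M = 5 log₁₀(d/10 pc)
22.34 − (4.5) = 17.84 = 5 log₁₀(d/10)
d = 10 × 10^(17.84/5) = 10 × 10^3.568 = 3.698×10^4 pc.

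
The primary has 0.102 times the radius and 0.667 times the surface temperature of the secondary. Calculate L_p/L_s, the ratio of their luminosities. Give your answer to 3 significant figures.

0.00206

From the Stefan–Boltzmann law, L ∝ R²T⁴, so
L_p/L_s = (R_p/R_s)² (T_p/T_s)⁴ = (0.102)² × (0.667)⁴ = 0.01040 × 0.1979 = 0.002059.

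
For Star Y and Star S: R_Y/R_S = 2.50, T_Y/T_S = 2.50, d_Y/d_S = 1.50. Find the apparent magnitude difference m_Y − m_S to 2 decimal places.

-5.09

L_Y/L_S = (2.50)²(2.50)⁴ = 244.1.
F_Y/F_S = (L_Y/L_S)/(d_Y/d_S)² = 244.1/2.250 = 108.5.
m_Y − m_S = −2.5 log₁₀(108.5) = -5.09.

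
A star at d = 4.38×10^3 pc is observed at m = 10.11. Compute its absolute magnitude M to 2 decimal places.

-3.10

M = m − 5 log₁₀(d/10 pc) = 10.11 − 5 log₁₀(4.38×10^3/10)
  = 10.11 − 5 × 2.641 = 10.11 − 13.21 = -3.10.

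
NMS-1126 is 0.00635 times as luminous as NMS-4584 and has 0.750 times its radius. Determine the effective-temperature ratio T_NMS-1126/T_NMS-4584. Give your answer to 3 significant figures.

L ∝ R²T⁴ gives T ∝ (L/R²)^(1/4), so
T_NMS-1126/T_NMS-4584 = (0.00635 / 0.750²)^(1/4) = (0.01129)^(1/4) = 0.3260.

0.326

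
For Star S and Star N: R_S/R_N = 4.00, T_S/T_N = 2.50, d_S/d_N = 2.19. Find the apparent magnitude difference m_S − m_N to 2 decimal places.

-5.29

L_S/L_N = (4.00)²(2.50)⁴ = 625.0.
F_S/F_N = (L_S/L_N)/(d_S/d_N)² = 625.0/4.796 = 130.3.
m_S − m_N = −2.5 log₁₀(130.3) = -5.29.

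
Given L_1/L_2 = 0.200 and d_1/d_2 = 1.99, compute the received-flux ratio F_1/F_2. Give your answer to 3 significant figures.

F = L/(4πd²), so F_1/F_2 = (L_1/L_2) / (d_1/d_2)²
= 0.200 / (1.99)² = 0.200 / 3.960 = 0.05050.

0.0505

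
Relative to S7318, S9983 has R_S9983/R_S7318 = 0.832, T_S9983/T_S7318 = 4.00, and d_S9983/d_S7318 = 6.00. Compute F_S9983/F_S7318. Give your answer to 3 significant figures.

4.92

L_S9983/L_S7318 = (R_S9983/R_S7318)²(T_S9983/T_S7318)⁴ = (0.832)² × (4.00)⁴ = 177.2.
F_S9983/F_S7318 = (L_S9983/L_S7318)/(d_S9983/d_S7318)² = 177.2 / (6.00)² = 4.922.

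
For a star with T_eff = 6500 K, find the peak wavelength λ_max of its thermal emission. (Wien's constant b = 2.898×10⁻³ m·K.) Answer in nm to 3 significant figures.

446 nm

λ_max = b/T = 2.898×10⁻³ / 6500 = 4.46×10^-7 m = 445.8 nm.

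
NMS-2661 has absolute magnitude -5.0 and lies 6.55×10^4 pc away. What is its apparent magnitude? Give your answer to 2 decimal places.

14.08

m = M + 5 log₁₀(d/10 pc) = -5.0 + 5 log₁₀(6.55×10^4/10)
  = -5.0 + 5 × 3.816 = -5.0 + 19.08 = 14.08.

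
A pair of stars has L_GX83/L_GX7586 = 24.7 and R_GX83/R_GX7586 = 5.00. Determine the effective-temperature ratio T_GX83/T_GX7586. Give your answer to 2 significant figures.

L ∝ R²T⁴ gives T ∝ (L/R²)^(1/4), so
T_GX83/T_GX7586 = (24.7 / 5.00²)^(1/4) = (0.9880)^(1/4) = 0.9970.

1.0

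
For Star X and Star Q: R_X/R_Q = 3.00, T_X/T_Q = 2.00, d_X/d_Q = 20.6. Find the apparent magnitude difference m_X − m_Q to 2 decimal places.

L_X/L_Q = (3.00)²(2.00)⁴ = 144.0.
F_X/F_Q = (L_X/L_Q)/(d_X/d_Q)² = 144.0/424.4 = 0.3393.
m_X − m_Q = −2.5 log₁₀(0.3393) = 1.17.

1.17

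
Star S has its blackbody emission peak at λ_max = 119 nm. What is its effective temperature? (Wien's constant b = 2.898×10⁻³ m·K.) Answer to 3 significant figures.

T = b/λ_max = 2.898×10⁻³ / (119×10⁻⁹) = 2.435×10^4 K.

2.44×10^4 K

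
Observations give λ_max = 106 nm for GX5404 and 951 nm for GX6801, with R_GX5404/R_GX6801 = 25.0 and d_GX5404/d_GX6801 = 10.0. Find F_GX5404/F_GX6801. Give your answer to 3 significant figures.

4.05×10^4

Wien's law: T_GX5404/T_GX6801 = λ_GX6801/λ_GX5404 = 951/106 = 8.972.
L_GX5404/L_GX6801 = (R_GX5404/R_GX6801)²(T_GX5404/T_GX6801)⁴ = (25.0)²(8.972)⁴ = 4.049×10^6.
F_GX5404/F_GX6801 = (L_GX5404/L_GX6801)/(d_GX5404/d_GX6801)² = 4.049×10^6/(10.0)² = 4.049×10^4.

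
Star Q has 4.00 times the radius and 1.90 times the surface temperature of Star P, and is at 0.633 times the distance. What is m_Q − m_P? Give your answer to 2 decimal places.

L_Q/L_P = (4.00)²(1.90)⁴ = 208.5.
F_Q/F_P = (L_Q/L_P)/(d_Q/d_P)² = 208.5/0.4007 = 520.4.
m_Q − m_P = −2.5 log₁₀(520.4) = -6.79.

-6.79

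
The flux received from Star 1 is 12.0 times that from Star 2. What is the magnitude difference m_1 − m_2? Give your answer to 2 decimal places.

-2.70

m_1 − m_2 = −2.5 log₁₀(F_1/F_2) = −2.5 log₁₀(12.0) = −2.5 × (1.079) = -2.698.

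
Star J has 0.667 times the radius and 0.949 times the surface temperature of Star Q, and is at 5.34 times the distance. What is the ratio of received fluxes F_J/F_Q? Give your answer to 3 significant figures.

0.0127

L_J/L_Q = (R_J/R_Q)²(T_J/T_Q)⁴ = (0.667)² × (0.949)⁴ = 0.3608.
F_J/F_Q = (L_J/L_Q)/(d_J/d_Q)² = 0.3608 / (5.34)² = 0.01265.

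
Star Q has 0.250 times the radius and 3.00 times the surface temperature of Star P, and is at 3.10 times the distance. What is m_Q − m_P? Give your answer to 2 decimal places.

0.70

L_Q/L_P = (0.250)²(3.00)⁴ = 5.062.
F_Q/F_P = (L_Q/L_P)/(d_Q/d_P)² = 5.062/9.610 = 0.5268.
m_Q − m_P = −2.5 log₁₀(0.5268) = 0.70.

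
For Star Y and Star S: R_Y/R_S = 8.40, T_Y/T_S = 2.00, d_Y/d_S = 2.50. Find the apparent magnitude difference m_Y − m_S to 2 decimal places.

L_Y/L_S = (8.40)²(2.00)⁴ = 1129.
F_Y/F_S = (L_Y/L_S)/(d_Y/d_S)² = 1129/6.250 = 180.6.
m_Y − m_S = −2.5 log₁₀(180.6) = -5.64.

-5.64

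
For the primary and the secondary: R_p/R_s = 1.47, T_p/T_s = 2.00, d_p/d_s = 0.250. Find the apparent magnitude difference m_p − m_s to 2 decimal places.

-6.86

L_p/L_s = (1.47)²(2.00)⁴ = 34.57.
F_p/F_s = (L_p/L_s)/(d_p/d_s)² = 34.57/0.06250 = 553.2.
m_p − m_s = −2.5 log₁₀(553.2) = -6.86.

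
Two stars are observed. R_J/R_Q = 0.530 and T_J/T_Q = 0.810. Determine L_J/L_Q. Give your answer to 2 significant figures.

From the Stefan–Boltzmann law, L ∝ R²T⁴, so
L_J/L_Q = (R_J/R_Q)² (T_J/T_Q)⁴ = (0.530)² × (0.810)⁴ = 0.2809 × 0.4305 = 0.1209.

0.12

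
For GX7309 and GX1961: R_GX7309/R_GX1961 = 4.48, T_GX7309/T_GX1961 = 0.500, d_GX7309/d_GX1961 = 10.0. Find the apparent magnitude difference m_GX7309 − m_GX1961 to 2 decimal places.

4.75

L_GX7309/L_GX1961 = (4.48)²(0.500)⁴ = 1.254.
F_GX7309/F_GX1961 = (L_GX7309/L_GX1961)/(d_GX7309/d_GX1961)² = 1.254/100.0 = 0.01254.
m_GX7309 − m_GX1961 = −2.5 log₁₀(0.01254) = 4.75.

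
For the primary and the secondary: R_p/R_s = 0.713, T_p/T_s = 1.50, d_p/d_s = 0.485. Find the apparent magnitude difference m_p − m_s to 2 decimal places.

-2.60

L_p/L_s = (0.713)²(1.50)⁴ = 2.574.
F_p/F_s = (L_p/L_s)/(d_p/d_s)² = 2.574/0.2352 = 10.94.
m_p − m_s = −2.5 log₁₀(10.94) = -2.60.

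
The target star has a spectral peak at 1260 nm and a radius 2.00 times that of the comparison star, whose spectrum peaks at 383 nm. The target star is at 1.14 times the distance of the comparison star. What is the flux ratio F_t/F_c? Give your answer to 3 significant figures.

0.0263

Wien's law: T_t/T_c = λ_c/λ_t = 383/1260 = 0.3040.
L_t/L_c = (R_t/R_c)²(T_t/T_c)⁴ = (2.00)²(0.3040)⁴ = 0.03415.
F_t/F_c = (L_t/L_c)/(d_t/d_c)² = 0.03415/(1.14)² = 0.02628.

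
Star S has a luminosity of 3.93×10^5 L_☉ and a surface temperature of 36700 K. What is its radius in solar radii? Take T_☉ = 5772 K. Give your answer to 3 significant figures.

R/R_☉ = √(L/L_☉) / (T/T_☉)² = √(3.93×10^5) / (6.358)²
       = 626.9 / 40.43 = 15.51.

15.5 solar radii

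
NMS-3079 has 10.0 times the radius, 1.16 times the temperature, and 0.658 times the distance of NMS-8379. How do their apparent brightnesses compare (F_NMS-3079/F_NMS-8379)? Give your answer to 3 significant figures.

L_NMS-3079/L_NMS-8379 = (R_NMS-3079/R_NMS-8379)²(T_NMS-3079/T_NMS-8379)⁴ = (10.0)² × (1.16)⁴ = 181.1.
F_NMS-3079/F_NMS-8379 = (L_NMS-3079/L_NMS-8379)/(d_NMS-3079/d_NMS-8379)² = 181.1 / (0.658)² = 418.2.

418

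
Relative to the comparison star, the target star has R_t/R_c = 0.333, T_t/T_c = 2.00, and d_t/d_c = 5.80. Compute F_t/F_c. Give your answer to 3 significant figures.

0.0527

L_t/L_c = (R_t/R_c)²(T_t/T_c)⁴ = (0.333)² × (2.00)⁴ = 1.774.
F_t/F_c = (L_t/L_c)/(d_t/d_c)² = 1.774 / (5.80)² = 0.05274.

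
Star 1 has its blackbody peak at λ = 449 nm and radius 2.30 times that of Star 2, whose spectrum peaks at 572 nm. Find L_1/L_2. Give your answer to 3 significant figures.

13.9

Wien's law gives T ∝ 1/λ_max, so T_1/T_2 = λ_2/λ_1 = 572/449 = 1.274.
Then L ∝ R²T⁴ gives L_1/L_2 = (2.30)² × (1.274)⁴ = 5.290 × 2.634 = 13.93.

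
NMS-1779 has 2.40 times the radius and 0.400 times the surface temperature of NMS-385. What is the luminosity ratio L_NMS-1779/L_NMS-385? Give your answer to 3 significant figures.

0.147

From the Stefan–Boltzmann law, L ∝ R²T⁴, so
L_NMS-1779/L_NMS-385 = (R_NMS-1779/R_NMS-385)² (T_NMS-1779/T_NMS-385)⁴ = (2.40)² × (0.400)⁴ = 5.760 × 0.02560 = 0.1475.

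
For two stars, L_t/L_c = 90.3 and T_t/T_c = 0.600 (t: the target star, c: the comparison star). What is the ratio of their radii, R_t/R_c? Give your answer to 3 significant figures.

26.4

L ∝ R²T⁴ gives R ∝ √L / T², so
R_t/R_c = √(90.3) / (0.600)² = 9.503 / 0.3600 = 26.40.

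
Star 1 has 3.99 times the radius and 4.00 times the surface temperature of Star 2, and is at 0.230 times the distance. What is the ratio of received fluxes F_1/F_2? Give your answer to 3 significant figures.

L_1/L_2 = (R_1/R_2)²(T_1/T_2)⁴ = (3.99)² × (4.00)⁴ = 4076.
F_1/F_2 = (L_1/L_2)/(d_1/d_2)² = 4076 / (0.230)² = 7.704×10^4.

7.70×10^4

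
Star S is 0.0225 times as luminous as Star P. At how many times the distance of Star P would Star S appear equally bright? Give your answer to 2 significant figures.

0.15

Equal flux requires L_S/d_S² = L_P/d_P², so d_S/d_P = √(L_S/L_P)
= √(0.0225) = 0.1500.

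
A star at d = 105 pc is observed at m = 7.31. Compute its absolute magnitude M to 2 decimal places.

M = m − 5 log₁₀(d/10 pc) = 7.31 − 5 log₁₀(105/10)
  = 7.31 − 5 × 1.021 = 7.31 − 5.11 = 2.20.

2.20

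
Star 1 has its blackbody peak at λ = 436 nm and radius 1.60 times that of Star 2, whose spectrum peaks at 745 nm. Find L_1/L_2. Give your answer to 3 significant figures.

Wien's law gives T ∝ 1/λ_max, so T_1/T_2 = λ_2/λ_1 = 745/436 = 1.709.
Then L ∝ R²T⁴ gives L_1/L_2 = (1.60)² × (1.709)⁴ = 2.560 × 8.525 = 21.82.

21.8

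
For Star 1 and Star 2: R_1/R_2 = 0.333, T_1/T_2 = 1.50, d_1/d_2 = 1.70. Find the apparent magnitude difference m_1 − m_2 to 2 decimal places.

1.78

L_1/L_2 = (0.333)²(1.50)⁴ = 0.5614.
F_1/F_2 = (L_1/L_2)/(d_1/d_2)² = 0.5614/2.890 = 0.1942.
m_1 − m_2 = −2.5 log₁₀(0.1942) = 1.78.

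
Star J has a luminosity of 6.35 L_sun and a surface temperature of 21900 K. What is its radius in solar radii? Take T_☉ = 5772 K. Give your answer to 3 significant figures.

0.175 solar radii

R/R_☉ = √(L/L_☉) / (T/T_☉)² = √(6.35) / (3.794)²
       = 2.520 / 14.40 = 0.1750.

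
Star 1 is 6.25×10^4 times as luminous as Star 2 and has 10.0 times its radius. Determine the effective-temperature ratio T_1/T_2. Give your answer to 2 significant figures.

5.0

L ∝ R²T⁴ gives T ∝ (L/R²)^(1/4), so
T_1/T_2 = (6.25×10^4 / 10.0²)^(1/4) = (625.0)^(1/4) = 5.000.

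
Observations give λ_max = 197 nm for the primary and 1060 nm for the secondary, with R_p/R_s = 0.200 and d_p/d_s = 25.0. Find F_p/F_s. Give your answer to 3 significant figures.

Wien's law: T_p/T_s = λ_s/λ_p = 1060/197 = 5.381.
L_p/L_s = (R_p/R_s)²(T_p/T_s)⁴ = (0.200)²(5.381)⁴ = 33.53.
F_p/F_s = (L_p/L_s)/(d_p/d_s)² = 33.53/(25.0)² = 0.05365.

0.0536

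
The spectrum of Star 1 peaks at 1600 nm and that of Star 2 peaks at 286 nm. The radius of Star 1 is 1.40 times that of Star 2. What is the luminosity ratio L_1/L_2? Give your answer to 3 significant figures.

Wien's law gives T ∝ 1/λ_max, so T_1/T_2 = λ_2/λ_1 = 286/1600 = 0.1787.
Then L ∝ R²T⁴ gives L_1/L_2 = (1.40)² × (0.1787)⁴ = 1.960 × 0.001021 = 0.002001.

0.00200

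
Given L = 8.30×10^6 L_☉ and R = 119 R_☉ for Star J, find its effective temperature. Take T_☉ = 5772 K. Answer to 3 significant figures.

2.84×10^4 K

T/T_☉ = (L/L_☉)^(1/4) / (R/R_☉)^(1/2)
T = 5772 × (8.30×10^6)^(1/4) / √(119) = 5772 × 53.67 / 10.91 = 2.840×10^4 K.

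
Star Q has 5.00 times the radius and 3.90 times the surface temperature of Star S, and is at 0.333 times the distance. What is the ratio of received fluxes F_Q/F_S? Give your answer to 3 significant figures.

L_Q/L_S = (R_Q/R_S)²(T_Q/T_S)⁴ = (5.00)² × (3.90)⁴ = 5784.
F_Q/F_S = (L_Q/L_S)/(d_Q/d_S)² = 5784 / (0.333)² = 5.216×10^4.

5.22×10^4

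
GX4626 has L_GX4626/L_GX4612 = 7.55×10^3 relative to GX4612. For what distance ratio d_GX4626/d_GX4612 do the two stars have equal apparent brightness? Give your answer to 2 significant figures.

87

Equal flux requires L_GX4626/d_GX4626² = L_GX4612/d_GX4612², so d_GX4626/d_GX4612 = √(L_GX4626/L_GX4612)
= √(7.55×10^3) = 86.89.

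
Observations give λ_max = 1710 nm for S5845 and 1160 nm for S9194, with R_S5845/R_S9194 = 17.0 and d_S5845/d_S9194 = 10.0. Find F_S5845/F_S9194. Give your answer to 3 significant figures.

Wien's law: T_S5845/T_S9194 = λ_S9194/λ_S5845 = 1160/1710 = 0.6784.
L_S5845/L_S9194 = (R_S5845/R_S9194)²(T_S5845/T_S9194)⁴ = (17.0)²(0.6784)⁴ = 61.20.
F_S5845/F_S9194 = (L_S5845/L_S9194)/(d_S5845/d_S9194)² = 61.20/(10.0)² = 0.6120.

0.612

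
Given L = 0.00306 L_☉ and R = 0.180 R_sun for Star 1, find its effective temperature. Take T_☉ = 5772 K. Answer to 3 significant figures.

3.20×10^3 K

T/T_☉ = (L/L_☉)^(1/4) / (R/R_☉)^(1/2)
T = 5772 × (0.00306)^(1/4) / √(0.180) = 5772 × 0.2352 / 0.4243 = 3200 K.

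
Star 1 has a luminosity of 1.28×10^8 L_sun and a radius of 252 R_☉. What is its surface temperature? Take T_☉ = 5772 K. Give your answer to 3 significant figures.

T/T_☉ = (L/L_☉)^(1/4) / (R/R_☉)^(1/2)
T = 5772 × (1.28×10^8)^(1/4) / √(252) = 5772 × 106.4 / 15.87 = 3.867×10^4 K.

3.87×10^4 K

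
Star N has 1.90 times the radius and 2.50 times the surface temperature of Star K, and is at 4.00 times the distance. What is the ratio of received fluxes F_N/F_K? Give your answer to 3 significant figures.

8.81

L_N/L_K = (R_N/R_K)²(T_N/T_K)⁴ = (1.90)² × (2.50)⁴ = 141.0.
F_N/F_K = (L_N/L_K)/(d_N/d_K)² = 141.0 / (4.00)² = 8.813.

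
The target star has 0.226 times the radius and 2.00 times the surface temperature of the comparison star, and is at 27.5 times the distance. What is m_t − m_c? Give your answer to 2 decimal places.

L_t/L_c = (0.226)²(2.00)⁴ = 0.8172.
F_t/F_c = (L_t/L_c)/(d_t/d_c)² = 0.8172/756.2 = 0.001081.
m_t − m_c = −2.5 log₁₀(0.001081) = 7.42.

7.42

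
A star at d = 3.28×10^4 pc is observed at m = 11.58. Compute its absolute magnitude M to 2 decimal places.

M = m − 5 log₁₀(d/10 pc) = 11.58 − 5 log₁₀(3.28×10^4/10)
  = 11.58 − 5 × 3.516 = 11.58 − 17.58 = -6.00.

-6.00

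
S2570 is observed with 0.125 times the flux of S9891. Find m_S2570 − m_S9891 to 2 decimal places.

2.26

m_S2570 − m_S9891 = −2.5 log₁₀(F_S2570/F_S9891) = −2.5 log₁₀(0.125) = −2.5 × (-0.903) = 2.258.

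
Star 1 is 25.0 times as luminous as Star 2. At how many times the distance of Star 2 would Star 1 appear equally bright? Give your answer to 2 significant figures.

5.0

Equal flux requires L_1/d_1² = L_2/d_2², so d_1/d_2 = √(L_1/L_2)
= √(25.0) = 5.000.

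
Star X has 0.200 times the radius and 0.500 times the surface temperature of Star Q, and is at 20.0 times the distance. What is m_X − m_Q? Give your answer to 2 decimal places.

13.01

L_X/L_Q = (0.200)²(0.500)⁴ = 0.002500.
F_X/F_Q = (L_X/L_Q)/(d_X/d_Q)² = 0.002500/400.0 = 6.250×10^-6.
m_X − m_Q = −2.5 log₁₀(6.250×10^-6) = 13.01.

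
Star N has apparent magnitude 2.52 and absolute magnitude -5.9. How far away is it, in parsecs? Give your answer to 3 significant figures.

m − M = 5 log₁₀(d/10 pc)
2.52 − (-5.9) = 8.42 = 5 log₁₀(d/10)
d = 10 × 10^(8.42/5) = 10 × 10^1.684 = 483.1 pc.

483 pc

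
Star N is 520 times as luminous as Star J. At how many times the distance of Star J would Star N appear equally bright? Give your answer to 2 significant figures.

23

Equal flux requires L_N/d_N² = L_J/d_J², so d_N/d_J = √(L_N/L_J)
= √(520) = 22.80.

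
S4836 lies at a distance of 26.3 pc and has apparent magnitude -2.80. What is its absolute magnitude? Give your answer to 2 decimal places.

M = m − 5 log₁₀(d/10 pc) = -2.80 − 5 log₁₀(26.3/10)
  = -2.80 − 5 × 0.420 = -2.80 − 2.10 = -4.90.

-4.90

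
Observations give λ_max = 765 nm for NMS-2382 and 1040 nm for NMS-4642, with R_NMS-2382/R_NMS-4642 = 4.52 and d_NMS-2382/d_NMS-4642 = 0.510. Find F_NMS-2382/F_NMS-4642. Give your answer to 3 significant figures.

Wien's law: T_NMS-2382/T_NMS-4642 = λ_NMS-4642/λ_NMS-2382 = 1040/765 = 1.359.
L_NMS-2382/L_NMS-4642 = (R_NMS-2382/R_NMS-4642)²(T_NMS-2382/T_NMS-4642)⁴ = (4.52)²(1.359)⁴ = 69.79.
F_NMS-2382/F_NMS-4642 = (L_NMS-2382/L_NMS-4642)/(d_NMS-2382/d_NMS-4642)² = 69.79/(0.510)² = 268.3.

268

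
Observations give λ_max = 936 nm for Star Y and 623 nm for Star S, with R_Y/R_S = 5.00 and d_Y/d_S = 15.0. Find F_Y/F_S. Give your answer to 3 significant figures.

0.0218

Wien's law: T_Y/T_S = λ_S/λ_Y = 623/936 = 0.6656.
L_Y/L_S = (R_Y/R_S)²(T_Y/T_S)⁴ = (5.00)²(0.6656)⁴ = 4.907.
F_Y/F_S = (L_Y/L_S)/(d_Y/d_S)² = 4.907/(15.0)² = 0.02181.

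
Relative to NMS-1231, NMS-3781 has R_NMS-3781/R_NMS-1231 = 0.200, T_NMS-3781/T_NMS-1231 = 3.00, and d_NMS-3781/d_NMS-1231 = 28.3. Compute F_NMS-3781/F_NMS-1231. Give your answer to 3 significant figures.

0.00405

L_NMS-3781/L_NMS-1231 = (R_NMS-3781/R_NMS-1231)²(T_NMS-3781/T_NMS-1231)⁴ = (0.200)² × (3.00)⁴ = 3.240.
F_NMS-3781/F_NMS-1231 = (L_NMS-3781/L_NMS-1231)/(d_NMS-3781/d_NMS-1231)² = 3.240 / (28.3)² = 0.004045.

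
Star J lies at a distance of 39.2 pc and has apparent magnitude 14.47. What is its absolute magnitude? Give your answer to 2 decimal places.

11.50

M = m − 5 log₁₀(d/10 pc) = 14.47 − 5 log₁₀(39.2/10)
  = 14.47 − 5 × 0.593 = 14.47 − 2.97 = 11.50.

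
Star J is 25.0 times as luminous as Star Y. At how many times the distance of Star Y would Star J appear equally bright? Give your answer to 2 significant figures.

5.0

Equal flux requires L_J/d_J² = L_Y/d_Y², so d_J/d_Y = √(L_J/L_Y)
= √(25.0) = 5.000.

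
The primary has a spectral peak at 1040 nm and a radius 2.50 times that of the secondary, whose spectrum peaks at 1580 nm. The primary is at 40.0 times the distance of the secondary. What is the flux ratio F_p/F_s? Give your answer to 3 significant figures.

0.0208

Wien's law: T_p/T_s = λ_s/λ_p = 1580/1040 = 1.519.
L_p/L_s = (R_p/R_s)²(T_p/T_s)⁴ = (2.50)²(1.519)⁴ = 33.29.
F_p/F_s = (L_p/L_s)/(d_p/d_s)² = 33.29/(40.0)² = 0.02081.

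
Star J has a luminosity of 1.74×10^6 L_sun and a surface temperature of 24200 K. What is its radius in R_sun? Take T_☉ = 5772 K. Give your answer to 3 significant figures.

R/R_☉ = √(L/L_☉) / (T/T_☉)² = √(1.74×10^6) / (4.193)²
       = 1319 / 17.58 = 75.04.

75.0 R_sun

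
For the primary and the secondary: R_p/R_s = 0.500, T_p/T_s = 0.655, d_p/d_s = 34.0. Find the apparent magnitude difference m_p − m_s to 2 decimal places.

L_p/L_s = (0.500)²(0.655)⁴ = 0.04602.
F_p/F_s = (L_p/L_s)/(d_p/d_s)² = 0.04602/1156 = 3.981×10^-5.
m_p − m_s = −2.5 log₁₀(3.981×10^-5) = 11.00.

11.00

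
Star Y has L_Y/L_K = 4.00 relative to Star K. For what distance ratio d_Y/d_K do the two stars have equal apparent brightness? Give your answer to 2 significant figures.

2.0

Equal flux requires L_Y/d_Y² = L_K/d_K², so d_Y/d_K = √(L_Y/L_K)
= √(4.00) = 2.000.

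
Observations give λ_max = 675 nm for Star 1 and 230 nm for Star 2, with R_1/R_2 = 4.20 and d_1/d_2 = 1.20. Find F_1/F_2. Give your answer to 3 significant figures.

0.165

Wien's law: T_1/T_2 = λ_2/λ_1 = 230/675 = 0.3407.
L_1/L_2 = (R_1/R_2)²(T_1/T_2)⁴ = (4.20)²(0.3407)⁴ = 0.2378.
F_1/F_2 = (L_1/L_2)/(d_1/d_2)² = 0.2378/(1.20)² = 0.1651.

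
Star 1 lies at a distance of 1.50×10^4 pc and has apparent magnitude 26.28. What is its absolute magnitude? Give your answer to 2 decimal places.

10.40

M = m − 5 log₁₀(d/10 pc) = 26.28 − 5 log₁₀(1.50×10^4/10)
  = 26.28 − 5 × 3.176 = 26.28 − 15.88 = 10.40.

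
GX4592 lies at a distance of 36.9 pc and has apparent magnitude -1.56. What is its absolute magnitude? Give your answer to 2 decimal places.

-4.40

M = m − 5 log₁₀(d/10 pc) = -1.56 − 5 log₁₀(36.9/10)
  = -1.56 − 5 × 0.567 = -1.56 − 2.84 = -4.40.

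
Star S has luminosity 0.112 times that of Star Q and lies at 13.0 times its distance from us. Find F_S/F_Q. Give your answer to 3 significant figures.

6.63×10^-4

F = L/(4πd²), so F_S/F_Q = (L_S/L_Q) / (d_S/d_Q)²
= 0.112 / (13.0)² = 0.112 / 169.0 = 6.627×10^-4.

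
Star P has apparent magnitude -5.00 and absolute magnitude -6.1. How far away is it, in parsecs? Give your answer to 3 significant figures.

16.6 pc

m − M = 5 log₁₀(d/10 pc)
-5.00 − (-6.1) = 1.10 = 5 log₁₀(d/10)
d = 10 × 10^(1.10/5) = 10 × 10^0.220 = 16.60 pc.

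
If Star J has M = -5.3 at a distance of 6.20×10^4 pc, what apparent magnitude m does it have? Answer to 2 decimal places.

m = M + 5 log₁₀(d/10 pc) = -5.3 + 5 log₁₀(6.20×10^4/10)
  = -5.3 + 5 × 3.792 = -5.3 + 18.96 = 13.66.

13.66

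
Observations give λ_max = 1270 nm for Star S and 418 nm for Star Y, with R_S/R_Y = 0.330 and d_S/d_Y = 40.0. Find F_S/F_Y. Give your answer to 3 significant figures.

7.99×10^-7

Wien's law: T_S/T_Y = λ_Y/λ_S = 418/1270 = 0.3291.
L_S/L_Y = (R_S/R_Y)²(T_S/T_Y)⁴ = (0.330)²(0.3291)⁴ = 0.001278.
F_S/F_Y = (L_S/L_Y)/(d_S/d_Y)² = 0.001278/(40.0)² = 7.987×10^-7.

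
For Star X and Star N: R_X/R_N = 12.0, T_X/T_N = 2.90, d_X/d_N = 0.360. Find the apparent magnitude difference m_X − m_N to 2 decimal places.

L_X/L_N = (12.0)²(2.90)⁴ = 1.018×10^4.
F_X/F_N = (L_X/L_N)/(d_X/d_N)² = 1.018×10^4/0.1296 = 7.859×10^4.
m_X − m_N = −2.5 log₁₀(7.859×10^4) = -12.24.

-12.24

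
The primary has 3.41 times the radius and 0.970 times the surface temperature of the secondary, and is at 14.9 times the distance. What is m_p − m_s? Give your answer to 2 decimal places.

L_p/L_s = (3.41)²(0.970)⁴ = 10.29.
F_p/F_s = (L_p/L_s)/(d_p/d_s)² = 10.29/222.0 = 0.04637.
m_p − m_s = −2.5 log₁₀(0.04637) = 3.33.

3.33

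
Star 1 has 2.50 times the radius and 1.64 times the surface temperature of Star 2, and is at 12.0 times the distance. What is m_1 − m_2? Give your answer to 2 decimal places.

L_1/L_2 = (2.50)²(1.64)⁴ = 45.21.
F_1/F_2 = (L_1/L_2)/(d_1/d_2)² = 45.21/144.0 = 0.3140.
m_1 − m_2 = −2.5 log₁₀(0.3140) = 1.26.

1.26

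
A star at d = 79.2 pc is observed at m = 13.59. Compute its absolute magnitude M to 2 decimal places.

9.10

M = m − 5 log₁₀(d/10 pc) = 13.59 − 5 log₁₀(79.2/10)
  = 13.59 − 5 × 0.899 = 13.59 − 4.49 = 9.10.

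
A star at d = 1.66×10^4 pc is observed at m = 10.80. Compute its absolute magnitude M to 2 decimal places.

M = m − 5 log₁₀(d/10 pc) = 10.80 − 5 log₁₀(1.66×10^4/10)
  = 10.80 − 5 × 3.220 = 10.80 − 16.10 = -5.30.

-5.30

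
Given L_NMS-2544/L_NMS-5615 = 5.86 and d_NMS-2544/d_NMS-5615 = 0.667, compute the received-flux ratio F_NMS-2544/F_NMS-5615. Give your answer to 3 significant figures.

13.2

F = L/(4πd²), so F_NMS-2544/F_NMS-5615 = (L_NMS-2544/L_NMS-5615) / (d_NMS-2544/d_NMS-5615)²
= 5.86 / (0.667)² = 5.86 / 0.4449 = 13.17.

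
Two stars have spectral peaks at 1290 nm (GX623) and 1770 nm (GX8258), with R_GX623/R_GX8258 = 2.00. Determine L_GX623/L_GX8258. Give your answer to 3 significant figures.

Wien's law gives T ∝ 1/λ_max, so T_GX623/T_GX8258 = λ_GX8258/λ_GX623 = 1770/1290 = 1.372.
Then L ∝ R²T⁴ gives L_GX623/L_GX8258 = (2.00)² × (1.372)⁴ = 4.000 × 3.544 = 14.18.

14.2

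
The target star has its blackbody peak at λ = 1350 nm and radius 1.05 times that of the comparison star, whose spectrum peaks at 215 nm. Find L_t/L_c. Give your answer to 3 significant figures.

Wien's law gives T ∝ 1/λ_max, so T_t/T_c = λ_c/λ_t = 215/1350 = 0.1593.
Then L ∝ R²T⁴ gives L_t/L_c = (1.05)² × (0.1593)⁴ = 1.103 × 6.433×10^-4 = 7.092×10^-4.

7.09×10^-4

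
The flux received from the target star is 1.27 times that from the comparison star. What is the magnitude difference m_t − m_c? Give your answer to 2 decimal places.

m_t − m_c = −2.5 log₁₀(F_t/F_c) = −2.5 log₁₀(1.27) = −2.5 × (0.104) = -0.260.

-0.26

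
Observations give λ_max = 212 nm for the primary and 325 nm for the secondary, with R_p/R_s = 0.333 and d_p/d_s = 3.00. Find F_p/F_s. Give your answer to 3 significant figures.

0.0681

Wien's law: T_p/T_s = λ_s/λ_p = 325/212 = 1.533.
L_p/L_s = (R_p/R_s)²(T_p/T_s)⁴ = (0.333)²(1.533)⁴ = 0.6125.
F_p/F_s = (L_p/L_s)/(d_p/d_s)² = 0.6125/(3.00)² = 0.06805.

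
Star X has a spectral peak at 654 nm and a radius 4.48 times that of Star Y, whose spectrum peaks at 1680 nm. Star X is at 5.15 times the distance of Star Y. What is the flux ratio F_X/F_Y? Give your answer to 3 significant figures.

33.0

Wien's law: T_X/T_Y = λ_Y/λ_X = 1680/654 = 2.569.
L_X/L_Y = (R_X/R_Y)²(T_X/T_Y)⁴ = (4.48)²(2.569)⁴ = 873.9.
F_X/F_Y = (L_X/L_Y)/(d_X/d_Y)² = 873.9/(5.15)² = 32.95.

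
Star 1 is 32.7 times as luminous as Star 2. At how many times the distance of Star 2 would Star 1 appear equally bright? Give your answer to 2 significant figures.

5.7

Equal flux requires L_1/d_1² = L_2/d_2², so d_1/d_2 = √(L_1/L_2)
= √(32.7) = 5.718.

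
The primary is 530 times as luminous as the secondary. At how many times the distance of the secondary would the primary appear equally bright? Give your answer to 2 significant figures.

Equal flux requires L_p/d_p² = L_s/d_s², so d_p/d_s = √(L_p/L_s)
= √(530) = 23.02.

23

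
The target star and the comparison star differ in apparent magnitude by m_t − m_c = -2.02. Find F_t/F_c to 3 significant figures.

6.43

F_t/F_c = 10^(−(m_t − m_c)/2.5) = 10^(2.02/2.5) = 10^0.808 = 6.427.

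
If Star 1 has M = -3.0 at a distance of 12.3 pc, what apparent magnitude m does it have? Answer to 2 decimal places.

-2.55

m = M + 5 log₁₀(d/10 pc) = -3.0 + 5 log₁₀(12.3/10)
  = -3.0 + 5 × 0.090 = -3.0 + 0.45 = -2.55.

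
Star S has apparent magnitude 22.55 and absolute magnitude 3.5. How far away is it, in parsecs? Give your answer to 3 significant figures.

6.46×10^4 pc

m − M = 5 log₁₀(d/10 pc)
22.55 − (3.5) = 19.05 = 5 log₁₀(d/10)
d = 10 × 10^(19.05/5) = 10 × 10^3.810 = 6.457×10^4 pc.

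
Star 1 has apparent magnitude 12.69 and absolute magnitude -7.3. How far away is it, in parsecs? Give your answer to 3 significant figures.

9.95×10^4 pc

m − M = 5 log₁₀(d/10 pc)
12.69 − (-7.3) = 19.99 = 5 log₁₀(d/10)
d = 10 × 10^(19.99/5) = 10 × 10^3.998 = 9.954×10^4 pc.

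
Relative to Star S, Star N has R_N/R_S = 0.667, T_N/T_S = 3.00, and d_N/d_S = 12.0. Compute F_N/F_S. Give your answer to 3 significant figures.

0.250

L_N/L_S = (R_N/R_S)²(T_N/T_S)⁴ = (0.667)² × (3.00)⁴ = 36.04.
F_N/F_S = (L_N/L_S)/(d_N/d_S)² = 36.04 / (12.0)² = 0.2503.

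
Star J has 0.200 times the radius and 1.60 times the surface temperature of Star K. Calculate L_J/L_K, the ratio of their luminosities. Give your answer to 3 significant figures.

From the Stefan–Boltzmann law, L ∝ R²T⁴, so
L_J/L_K = (R_J/R_K)² (T_J/T_K)⁴ = (0.200)² × (1.60)⁴ = 0.04000 × 6.554 = 0.2621.

0.262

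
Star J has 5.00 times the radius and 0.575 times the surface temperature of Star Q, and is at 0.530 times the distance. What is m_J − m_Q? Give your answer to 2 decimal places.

L_J/L_Q = (5.00)²(0.575)⁴ = 2.733.
F_J/F_Q = (L_J/L_Q)/(d_J/d_Q)² = 2.733/0.2809 = 9.729.
m_J − m_Q = −2.5 log₁₀(9.729) = -2.47.

-2.47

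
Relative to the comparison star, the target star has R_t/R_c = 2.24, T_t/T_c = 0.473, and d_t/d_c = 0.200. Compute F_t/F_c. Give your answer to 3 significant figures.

L_t/L_c = (R_t/R_c)²(T_t/T_c)⁴ = (2.24)² × (0.473)⁴ = 0.2512.
F_t/F_c = (L_t/L_c)/(d_t/d_c)² = 0.2512 / (0.200)² = 6.279.

6.28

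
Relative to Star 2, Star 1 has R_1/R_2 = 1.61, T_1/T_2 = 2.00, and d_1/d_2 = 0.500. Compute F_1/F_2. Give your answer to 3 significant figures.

166

L_1/L_2 = (R_1/R_2)²(T_1/T_2)⁴ = (1.61)² × (2.00)⁴ = 41.47.
F_1/F_2 = (L_1/L_2)/(d_1/d_2)² = 41.47 / (0.500)² = 165.9.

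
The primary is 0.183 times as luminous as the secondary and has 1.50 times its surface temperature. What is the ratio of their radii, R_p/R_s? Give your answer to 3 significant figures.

L ∝ R²T⁴ gives R ∝ √L / T², so
R_p/R_s = √(0.183) / (1.50)² = 0.4278 / 2.250 = 0.1901.

0.190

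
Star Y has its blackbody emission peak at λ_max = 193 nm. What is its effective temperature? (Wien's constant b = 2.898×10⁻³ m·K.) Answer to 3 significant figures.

1.50×10^4 K

T = b/λ_max = 2.898×10⁻³ / (193×10⁻⁹) = 1.502×10^4 K.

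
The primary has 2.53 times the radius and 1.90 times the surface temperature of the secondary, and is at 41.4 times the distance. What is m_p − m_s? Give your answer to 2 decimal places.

3.28

L_p/L_s = (2.53)²(1.90)⁴ = 83.42.
F_p/F_s = (L_p/L_s)/(d_p/d_s)² = 83.42/1714 = 0.04867.
m_p − m_s = −2.5 log₁₀(0.04867) = 3.28.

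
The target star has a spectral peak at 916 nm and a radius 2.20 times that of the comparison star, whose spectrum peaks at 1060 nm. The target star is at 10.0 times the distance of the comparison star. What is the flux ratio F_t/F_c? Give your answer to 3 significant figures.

0.0868

Wien's law: T_t/T_c = λ_c/λ_t = 1060/916 = 1.157.
L_t/L_c = (R_t/R_c)²(T_t/T_c)⁴ = (2.20)²(1.157)⁴ = 8.679.
F_t/F_c = (L_t/L_c)/(d_t/d_c)² = 8.679/(10.0)² = 0.08679.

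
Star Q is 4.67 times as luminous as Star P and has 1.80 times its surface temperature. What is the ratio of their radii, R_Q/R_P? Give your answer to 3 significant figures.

0.667

L ∝ R²T⁴ gives R ∝ √L / T², so
R_Q/R_P = √(4.67) / (1.80)² = 2.161 / 3.240 = 0.6670.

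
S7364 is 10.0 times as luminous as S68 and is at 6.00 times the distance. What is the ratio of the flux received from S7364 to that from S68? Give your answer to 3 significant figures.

0.278

F = L/(4πd²), so F_S7364/F_S68 = (L_S7364/L_S68) / (d_S7364/d_S68)²
= 10.0 / (6.00)² = 10.0 / 36.00 = 0.2778.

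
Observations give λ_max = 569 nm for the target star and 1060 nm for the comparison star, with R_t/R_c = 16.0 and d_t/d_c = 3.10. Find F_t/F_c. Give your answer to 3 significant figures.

321

Wien's law: T_t/T_c = λ_c/λ_t = 1060/569 = 1.863.
L_t/L_c = (R_t/R_c)²(T_t/T_c)⁴ = (16.0)²(1.863)⁴ = 3083.
F_t/F_c = (L_t/L_c)/(d_t/d_c)² = 3083/(3.10)² = 320.8.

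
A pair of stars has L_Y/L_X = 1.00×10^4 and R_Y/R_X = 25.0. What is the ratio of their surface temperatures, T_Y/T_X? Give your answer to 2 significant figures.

L ∝ R²T⁴ gives T ∝ (L/R²)^(1/4), so
T_Y/T_X = (1.00×10^4 / 25.0²)^(1/4) = (16.00)^(1/4) = 2.000.

2.0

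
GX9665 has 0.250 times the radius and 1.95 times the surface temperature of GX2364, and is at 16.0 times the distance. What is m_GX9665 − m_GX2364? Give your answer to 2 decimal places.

L_GX9665/L_GX2364 = (0.250)²(1.95)⁴ = 0.9037.
F_GX9665/F_GX2364 = (L_GX9665/L_GX2364)/(d_GX9665/d_GX2364)² = 0.9037/256.0 = 0.003530.
m_GX9665 − m_GX2364 = −2.5 log₁₀(0.003530) = 6.13.

6.13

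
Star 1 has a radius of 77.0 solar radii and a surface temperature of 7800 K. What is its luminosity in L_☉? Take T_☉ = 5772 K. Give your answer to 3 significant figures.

1.98×10^4 L_☉

L/L_☉ = (R/R_☉)² (T/T_☉)⁴ = (77.0)² × (7800/5772)⁴
       = 5929 × (1.351)⁴ = 5929 × 3.335 = 1.977×10^4.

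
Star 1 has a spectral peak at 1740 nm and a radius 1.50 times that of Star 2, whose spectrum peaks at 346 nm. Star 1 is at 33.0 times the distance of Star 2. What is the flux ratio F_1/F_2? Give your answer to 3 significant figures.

3.23×10^-6

Wien's law: T_1/T_2 = λ_2/λ_1 = 346/1740 = 0.1989.
L_1/L_2 = (R_1/R_2)²(T_1/T_2)⁴ = (1.50)²(0.1989)⁴ = 0.003518.
F_1/F_2 = (L_1/L_2)/(d_1/d_2)² = 0.003518/(33.0)² = 3.230×10^-6.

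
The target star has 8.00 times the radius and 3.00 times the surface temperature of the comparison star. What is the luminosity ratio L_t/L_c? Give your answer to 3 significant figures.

From the Stefan–Boltzmann law, L ∝ R²T⁴, so
L_t/L_c = (R_t/R_c)² (T_t/T_c)⁴ = (8.00)² × (3.00)⁴ = 64.00 × 81.00 = 5184.

5.18×10^3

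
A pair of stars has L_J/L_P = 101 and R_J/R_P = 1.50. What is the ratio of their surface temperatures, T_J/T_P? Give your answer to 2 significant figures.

L ∝ R²T⁴ gives T ∝ (L/R²)^(1/4), so
T_J/T_P = (101 / 1.50²)^(1/4) = (44.89)^(1/4) = 2.588.

2.6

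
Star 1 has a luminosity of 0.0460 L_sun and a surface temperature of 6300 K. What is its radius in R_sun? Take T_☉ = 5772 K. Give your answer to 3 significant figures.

R/R_☉ = √(L/L_☉) / (T/T_☉)² = √(0.0460) / (1.091)²
       = 0.2145 / 1.191 = 0.1800.

0.180 R_sun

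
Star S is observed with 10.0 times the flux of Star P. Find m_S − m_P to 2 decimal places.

m_S − m_P = −2.5 log₁₀(F_S/F_P) = −2.5 log₁₀(10.0) = −2.5 × (1.000) = -2.500.

-2.50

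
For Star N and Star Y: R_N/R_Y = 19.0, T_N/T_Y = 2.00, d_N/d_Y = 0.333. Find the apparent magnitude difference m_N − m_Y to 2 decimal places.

-11.79

L_N/L_Y = (19.0)²(2.00)⁴ = 5776.
F_N/F_Y = (L_N/L_Y)/(d_N/d_Y)² = 5776/0.1109 = 5.209×10^4.
m_N − m_Y = −2.5 log₁₀(5.209×10^4) = -11.79.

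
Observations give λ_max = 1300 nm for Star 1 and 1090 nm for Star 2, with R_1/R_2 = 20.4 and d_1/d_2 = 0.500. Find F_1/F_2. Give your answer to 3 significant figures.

Wien's law: T_1/T_2 = λ_2/λ_1 = 1090/1300 = 0.8385.
L_1/L_2 = (R_1/R_2)²(T_1/T_2)⁴ = (20.4)²(0.8385)⁴ = 205.7.
F_1/F_2 = (L_1/L_2)/(d_1/d_2)² = 205.7/(0.500)² = 822.7.

823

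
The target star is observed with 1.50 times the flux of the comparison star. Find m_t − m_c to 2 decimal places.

m_t − m_c = −2.5 log₁₀(F_t/F_c) = −2.5 log₁₀(1.50) = −2.5 × (0.176) = -0.440.

-0.44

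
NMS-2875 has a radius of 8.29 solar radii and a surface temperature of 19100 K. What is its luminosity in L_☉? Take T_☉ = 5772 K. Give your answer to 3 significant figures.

8.24×10^3 L_☉

L/L_☉ = (R/R_☉)² (T/T_☉)⁴ = (8.29)² × (19100/5772)⁴
       = 68.72 × (3.309)⁴ = 68.72 × 119.9 = 8240.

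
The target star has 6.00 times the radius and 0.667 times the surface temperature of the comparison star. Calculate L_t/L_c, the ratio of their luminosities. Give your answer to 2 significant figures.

From the Stefan–Boltzmann law, L ∝ R²T⁴, so
L_t/L_c = (R_t/R_c)² (T_t/T_c)⁴ = (6.00)² × (0.667)⁴ = 36.00 × 0.1979 = 7.125.

7.1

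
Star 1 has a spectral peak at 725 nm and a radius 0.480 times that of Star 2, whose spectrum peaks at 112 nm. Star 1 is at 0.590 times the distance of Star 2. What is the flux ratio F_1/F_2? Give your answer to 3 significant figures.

3.77×10^-4

Wien's law: T_1/T_2 = λ_2/λ_1 = 112/725 = 0.1545.
L_1/L_2 = (R_1/R_2)²(T_1/T_2)⁴ = (0.480)²(0.1545)⁴ = 1.312×10^-4.
F_1/F_2 = (L_1/L_2)/(d_1/d_2)² = 1.312×10^-4/(0.590)² = 3.770×10^-4.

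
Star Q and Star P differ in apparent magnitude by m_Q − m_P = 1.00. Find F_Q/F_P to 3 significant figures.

F_Q/F_P = 10^(−(m_Q − m_P)/2.5) = 10^(-1.00/2.5) = 10^-0.400 = 0.3981.

0.398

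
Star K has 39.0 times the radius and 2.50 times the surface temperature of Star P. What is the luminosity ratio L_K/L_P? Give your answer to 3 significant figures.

From the Stefan–Boltzmann law, L ∝ R²T⁴, so
L_K/L_P = (R_K/R_P)² (T_K/T_P)⁴ = (39.0)² × (2.50)⁴ = 1521 × 39.06 = 5.941×10^4.

5.94×10^4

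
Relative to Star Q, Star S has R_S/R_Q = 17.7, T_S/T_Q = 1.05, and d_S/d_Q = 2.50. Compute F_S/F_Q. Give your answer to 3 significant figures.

60.9

L_S/L_Q = (R_S/R_Q)²(T_S/T_Q)⁴ = (17.7)² × (1.05)⁴ = 380.8.
F_S/F_Q = (L_S/L_Q)/(d_S/d_Q)² = 380.8 / (2.50)² = 60.93.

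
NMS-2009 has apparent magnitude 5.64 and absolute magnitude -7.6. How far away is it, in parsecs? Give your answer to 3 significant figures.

m − M = 5 log₁₀(d/10 pc)
5.64 − (-7.6) = 13.24 = 5 log₁₀(d/10)
d = 10 × 10^(13.24/5) = 10 × 10^2.648 = 4446 pc.

4.45×10^3 pc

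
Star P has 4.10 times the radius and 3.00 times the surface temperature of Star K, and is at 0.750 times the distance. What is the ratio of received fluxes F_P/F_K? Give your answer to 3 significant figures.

2.42×10^3

L_P/L_K = (R_P/R_K)²(T_P/T_K)⁴ = (4.10)² × (3.00)⁴ = 1362.
F_P/F_K = (L_P/L_K)/(d_P/d_K)² = 1362 / (0.750)² = 2421.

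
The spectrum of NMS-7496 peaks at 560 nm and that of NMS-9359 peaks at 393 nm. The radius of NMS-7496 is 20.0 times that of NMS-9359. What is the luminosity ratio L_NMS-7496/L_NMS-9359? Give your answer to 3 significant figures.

Wien's law gives T ∝ 1/λ_max, so T_NMS-7496/T_NMS-9359 = λ_NMS-9359/λ_NMS-7496 = 393/560 = 0.7018.
Then L ∝ R²T⁴ gives L_NMS-7496/L_NMS-9359 = (20.0)² × (0.7018)⁴ = 400.0 × 0.2426 = 97.02.

97.0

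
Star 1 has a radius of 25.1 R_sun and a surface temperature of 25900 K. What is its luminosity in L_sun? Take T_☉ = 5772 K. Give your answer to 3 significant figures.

L/L_☉ = (R/R_☉)² (T/T_☉)⁴ = (25.1)² × (25900/5772)⁴
       = 630.0 × (4.487)⁴ = 630.0 × 405.4 = 2.554×10^5.

2.55×10^5 L_sun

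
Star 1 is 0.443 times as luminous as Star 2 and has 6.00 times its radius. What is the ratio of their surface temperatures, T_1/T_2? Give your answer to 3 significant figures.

L ∝ R²T⁴ gives T ∝ (L/R²)^(1/4), so
T_1/T_2 = (0.443 / 6.00²)^(1/4) = (0.01231)^(1/4) = 0.3331.

0.333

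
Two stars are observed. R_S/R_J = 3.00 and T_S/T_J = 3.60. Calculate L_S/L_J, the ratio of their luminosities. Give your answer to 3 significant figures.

From the Stefan–Boltzmann law, L ∝ R²T⁴, so
L_S/L_J = (R_S/R_J)² (T_S/T_J)⁴ = (3.00)² × (3.60)⁴ = 9.000 × 168.0 = 1512.

1.51×10^3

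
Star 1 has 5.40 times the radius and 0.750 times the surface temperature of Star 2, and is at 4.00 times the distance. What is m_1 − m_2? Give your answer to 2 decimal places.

0.60

L_1/L_2 = (5.40)²(0.750)⁴ = 9.226.
F_1/F_2 = (L_1/L_2)/(d_1/d_2)² = 9.226/16.00 = 0.5767.
m_1 − m_2 = −2.5 log₁₀(0.5767) = 0.60.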